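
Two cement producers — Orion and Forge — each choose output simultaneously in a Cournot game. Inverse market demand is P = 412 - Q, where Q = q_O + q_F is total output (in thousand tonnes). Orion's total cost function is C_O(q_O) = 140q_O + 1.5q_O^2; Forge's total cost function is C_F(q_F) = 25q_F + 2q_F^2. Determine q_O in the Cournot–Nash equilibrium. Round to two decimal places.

42.93

Orion's profit: π_O = (412 - Q)q_O - (140q_O + (3/2)q_O²). Setting ∂π_O/∂q_O = 0: 272 - 5q_O - (q_F) = 0.
Forge's first-order condition: 387 - 6q_F - (q_O) = 0.
Best responses: q_O = (272 - q_F)/5, q_F = (387 - q_O)/6.
Substituting one into the other gives q_O = 1245/29 and q_F = 1663/29.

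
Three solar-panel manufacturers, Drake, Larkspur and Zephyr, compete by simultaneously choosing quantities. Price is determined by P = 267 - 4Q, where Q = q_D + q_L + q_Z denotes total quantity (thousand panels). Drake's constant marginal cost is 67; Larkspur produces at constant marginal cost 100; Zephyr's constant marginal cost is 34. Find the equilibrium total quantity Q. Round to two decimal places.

Drake's profit: π_D = (267 - 4Q)q_D - (67q_D). Setting ∂π_D/∂q_D = 0: 200 - 8q_D - 4(q_L + q_Z) = 0.
Larkspur's first-order condition: 167 - 8q_L - 4(q_D + q_Z) = 0.
Zephyr's first-order condition: 233 - 8q_Z - 4(q_D + q_L) = 0.
Adding the 3 first-order conditions: 600 − 16Q = 0, so Q = 75/2.
Back-substituting: q_D = (200 − 150)/4 = 25/2, q_L = (167 − 150)/4 = 17/4, q_Z = (233 − 150)/4 = 83/4.
Total output Q = 25/2 + 17/4 + 83/4 = 75/2.

37.50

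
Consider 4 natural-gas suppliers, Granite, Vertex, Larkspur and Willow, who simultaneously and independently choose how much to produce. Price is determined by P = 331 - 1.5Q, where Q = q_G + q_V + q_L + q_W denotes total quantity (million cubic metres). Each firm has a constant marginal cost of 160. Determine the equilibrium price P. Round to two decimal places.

194.20

Each firm earns π_i = (331 - 1.5Q)q_i - 160q_i.
First-order condition (treating rivals' output as given): 171 - 3q_i - (3/2)·Σ_{j≠i} q_j = 0.
With identical firms every q_j equals q_i, so Σ_{j≠i} q_j = 3q_i and 171 = (15/2)q_i, giving q_i = 114/5.
Total output Q = 456/5, so price P = 331 - (3/2)·(456/5) = 971/5.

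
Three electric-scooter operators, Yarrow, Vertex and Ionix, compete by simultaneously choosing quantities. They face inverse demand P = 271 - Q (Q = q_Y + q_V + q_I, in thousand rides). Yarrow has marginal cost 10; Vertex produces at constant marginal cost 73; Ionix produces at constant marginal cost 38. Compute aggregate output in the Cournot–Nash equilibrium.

173

Yarrow's profit: π_Y = (271 - Q)q_Y - (10q_Y). Setting ∂π_Y/∂q_Y = 0: 261 - 2q_Y - (q_V + q_I) = 0.
Vertex's first-order condition: 198 - 2q_V - (q_Y + q_I) = 0.
Ionix's first-order condition: 233 - 2q_I - (q_Y + q_V) = 0.
Adding the 3 first-order conditions: 692 − 4Q = 0, so Q = 173.
Back-substituting: q_Y = (261 − 173) = 88, q_V = (198 − 173) = 25, q_I = (233 − 173) = 60.
Total output Q = 88 + 25 + 60 = 173.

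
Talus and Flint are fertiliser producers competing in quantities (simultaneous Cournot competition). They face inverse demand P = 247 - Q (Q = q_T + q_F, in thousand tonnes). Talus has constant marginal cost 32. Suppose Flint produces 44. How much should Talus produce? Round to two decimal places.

With the rival's output fixed at 44, Talus's profit is π_T = (247 - 44 - q_T)q_T - (32q_T) = (203 - q_T)q_T - (32q_T).
∂π_T/∂q_T = 171 - 2q_T = 0, so q_T = 171/2.

85.50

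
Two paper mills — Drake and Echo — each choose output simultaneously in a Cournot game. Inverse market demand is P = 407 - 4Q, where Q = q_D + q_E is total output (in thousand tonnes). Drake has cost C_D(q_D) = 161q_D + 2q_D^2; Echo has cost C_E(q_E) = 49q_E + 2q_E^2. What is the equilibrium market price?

256

Drake's profit: π_D = (407 - 4Q)q_D - (161q_D + 2q_D²). Setting ∂π_D/∂q_D = 0: 246 - 12q_D - 4(q_E) = 0.
Echo's first-order condition: 358 - 12q_E - 4(q_D) = 0.
So q_D = (246 - 4q_E)/12 and q_E = (358 - 4q_D)/12.
Substituting one into the other gives q_D = 95/8 and q_E = 207/8.
Total output Q = 151/4, so price P = 407 - 4·(151/4) = 256.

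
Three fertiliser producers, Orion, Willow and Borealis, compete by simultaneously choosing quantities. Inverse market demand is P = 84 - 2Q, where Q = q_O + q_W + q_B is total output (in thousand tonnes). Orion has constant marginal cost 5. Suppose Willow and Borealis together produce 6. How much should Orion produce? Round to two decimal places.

16.75

With rivals' combined output fixed at 6, Orion's profit is π_O = (84 - 2·6 - 2q_O)q_O - (5q_O) = (72 - 2q_O)q_O - (5q_O).
∂π_O/∂q_O = 67 - 4q_O = 0, so q_O = 67/4.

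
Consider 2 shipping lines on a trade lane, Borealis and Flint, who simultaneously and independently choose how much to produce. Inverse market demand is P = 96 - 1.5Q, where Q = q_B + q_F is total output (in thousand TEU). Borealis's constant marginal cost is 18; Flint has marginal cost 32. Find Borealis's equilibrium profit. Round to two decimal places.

626.96

Borealis's profit: π_B = (96 - 1.5Q)q_B - (18q_B). Setting ∂π_B/∂q_B = 0: 78 - 3q_B - (3/2)(q_F) = 0.
Flint's first-order condition: 64 - 3q_F - (3/2)(q_B) = 0.
Best responses: q_B = (78 - (3/2)q_F)/3, q_F = (64 - (3/2)q_B)/3.
Solving the pair: q_B = 184/9, q_F = 100/9.
Price P = 96 - (3/2)·(284/9) = 146/3.
Borealis's profit: (146/3 - 18)·(184/9) = 626.9630.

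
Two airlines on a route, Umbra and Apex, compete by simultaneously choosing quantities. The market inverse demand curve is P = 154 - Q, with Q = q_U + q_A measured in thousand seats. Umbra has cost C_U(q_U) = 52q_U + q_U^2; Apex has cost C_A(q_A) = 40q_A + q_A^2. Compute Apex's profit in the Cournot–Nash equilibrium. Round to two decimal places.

1113.92

Umbra's profit: π_U = (154 - Q)q_U - (52q_U + q_U²). Setting ∂π_U/∂q_U = 0: 102 - 4q_U - (q_A) = 0.
Apex's profit: π_A = (154 - Q)q_A - (40q_A + q_A²). Setting ∂π_A/∂q_A = 0: 114 - 4q_A - (q_U) = 0.
Rearranging gives the reaction functions q_U = (102 - q_A)/4 and q_A = (114 - q_U)/4.
Solving the pair: q_U = 98/5, q_A = 118/5.
Price P = 154 - 216/5 = 554/5.
Apex's profit: (554/5)·(118/5) - 40·(118/5) - (118/5)² = 1113.9200.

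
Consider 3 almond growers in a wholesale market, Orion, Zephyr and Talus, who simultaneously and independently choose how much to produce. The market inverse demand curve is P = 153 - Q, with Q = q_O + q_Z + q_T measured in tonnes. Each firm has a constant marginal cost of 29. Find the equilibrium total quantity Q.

93

Each firm earns π_i = (153 - Q)q_i - 29q_i.
Setting ∂π_i/∂q_i = 0 with rivals' quantities fixed: 124 - 2q_i - Σ_{j≠i} q_j = 0.
With identical firms every q_j equals q_i, so Σ_{j≠i} q_j = 2q_i and 124 = 4q_i, giving q_i = 31.
Total output Q = 31 + 31 + 31 = 93.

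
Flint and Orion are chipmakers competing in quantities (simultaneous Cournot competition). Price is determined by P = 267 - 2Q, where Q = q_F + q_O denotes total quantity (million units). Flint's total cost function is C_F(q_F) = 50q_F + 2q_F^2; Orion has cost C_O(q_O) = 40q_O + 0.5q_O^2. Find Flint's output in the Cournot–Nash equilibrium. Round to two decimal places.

17.53

Flint's profit: π_F = (267 - 2Q)q_F - (50q_F + 2q_F²). Setting ∂π_F/∂q_F = 0: 217 - 8q_F - 2(q_O) = 0.
Orion's first-order condition: 227 - 5q_O - 2(q_F) = 0.
Rearranging gives the reaction functions q_F = (217 - 2q_O)/8 and q_O = (227 - 2q_F)/5.
Solving the pair: q_F = 631/36, q_O = 691/18.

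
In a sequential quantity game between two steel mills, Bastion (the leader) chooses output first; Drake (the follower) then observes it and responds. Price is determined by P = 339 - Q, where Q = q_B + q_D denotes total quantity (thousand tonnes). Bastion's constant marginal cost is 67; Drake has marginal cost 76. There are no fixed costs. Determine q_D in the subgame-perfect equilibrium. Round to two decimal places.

61.25

The follower Drake best-responds to any q_B: π_D = (339 - Q)q_D - 76q_D.
Follower FOC: 263 - q_B - 2q_D = 0, so q_D(q_B) = (263 - q_B)/2.
The leader anticipates this reaction. Substituting into P = 339 - Q gives P = 415/2 - (1/2)q_B, so π_B = (415/2 - (1/2)q_B)q_B - 67q_B.
Maximising: ∂π_B/∂q_B = 281/2 - q_B = 0, giving q_B = 281/2.
Then q_D = (263 - 281/2)/2 = 245/4.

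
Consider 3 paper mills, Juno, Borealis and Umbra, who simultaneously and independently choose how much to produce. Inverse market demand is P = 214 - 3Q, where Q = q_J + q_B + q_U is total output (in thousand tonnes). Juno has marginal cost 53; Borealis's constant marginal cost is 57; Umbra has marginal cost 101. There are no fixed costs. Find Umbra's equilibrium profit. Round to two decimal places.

Juno's profit: π_J = (214 - 3Q)q_J - (53q_J). Setting ∂π_J/∂q_J = 0: 161 - 6q_J - 3(q_B + q_U) = 0.
Borealis's first-order condition: 157 - 6q_B - 3(q_J + q_U) = 0.
Umbra's first-order condition: 113 - 6q_U - 3(q_J + q_B) = 0.
Summing all 3 equations gives 431 − 12Q = 0, hence Q = 431/12.
Back-substituting: q_J = (161 − 431/4)/3 = 71/4, q_B = (157 − 431/4)/3 = 197/12, q_U = (113 − 431/4)/3 = 7/4.
Price P = 214 - 3·(431/12) = 425/4.
Umbra's profit: (425/4 - 101)·(7/4) = 147/16.

9.19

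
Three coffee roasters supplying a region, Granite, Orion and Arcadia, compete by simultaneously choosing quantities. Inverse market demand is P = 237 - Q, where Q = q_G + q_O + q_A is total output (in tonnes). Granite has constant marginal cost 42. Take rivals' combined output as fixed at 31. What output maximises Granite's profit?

With rivals' combined output fixed at 31, Granite's profit is π_G = (237 - 31 - q_G)q_G - (42q_G) = (206 - q_G)q_G - (42q_G).
∂π_G/∂q_G = 164 - 2q_G = 0, so q_G = 82.

82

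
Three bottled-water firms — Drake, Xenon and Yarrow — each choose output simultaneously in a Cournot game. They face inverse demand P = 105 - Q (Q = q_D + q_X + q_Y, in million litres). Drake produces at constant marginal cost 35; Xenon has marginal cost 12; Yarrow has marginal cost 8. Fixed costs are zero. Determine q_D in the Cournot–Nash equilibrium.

Drake's profit: π_D = (105 - Q)q_D - (35q_D). Setting ∂π_D/∂q_D = 0: 70 - 2q_D - (q_X + q_Y) = 0.
Xenon's first-order condition: 93 - 2q_X - (q_D + q_Y) = 0.
Yarrow's profit: π_Y = (105 - Q)q_Y - (8q_Y). Setting ∂π_Y/∂q_Y = 0: 97 - 2q_Y - (q_D + q_X) = 0.
Adding the 3 first-order conditions: 260 − 4Q = 0, so Q = 65.
Back-substituting: q_D = (70 − 65) = 5, q_X = (93 − 65) = 28, q_Y = (97 − 65) = 32.

5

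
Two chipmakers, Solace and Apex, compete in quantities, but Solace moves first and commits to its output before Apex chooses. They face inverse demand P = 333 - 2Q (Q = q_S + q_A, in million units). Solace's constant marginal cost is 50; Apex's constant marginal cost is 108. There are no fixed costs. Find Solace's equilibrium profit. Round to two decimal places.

Solve by backward induction. Given q_S, the follower Apex maximises π_A = (333 - 2q_S - 2q_A)q_A - 108q_A.
∂π_A/∂q_A = 225 - 2q_S - 4q_A = 0 gives the reaction function q_A = (225 - 2q_S)/4.
Solace substitutes q_A(q_S) into its own profit: π_S = q_S(333 - 2q_S - (225 - 2q_S)/2) - 50q_S = (441/2 - q_S)q_S - 50q_S.
Maximising: ∂π_S/∂q_S = 341/2 - 2q_S = 0, giving q_S = 341/4.
Then q_A = (225 - 2·(341/4))/4 = 109/8.
Price P = 333 - 2·(791/8) = 541/4.
Solace's profit: (541/4 - 50)·(341/4) = 7267.5625.

7267.56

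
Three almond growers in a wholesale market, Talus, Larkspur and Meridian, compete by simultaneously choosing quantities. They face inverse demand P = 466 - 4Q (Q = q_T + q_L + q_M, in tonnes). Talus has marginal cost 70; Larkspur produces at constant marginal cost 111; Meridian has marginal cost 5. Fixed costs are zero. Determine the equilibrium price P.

163

Talus's profit: π_T = (466 - 4Q)q_T - (70q_T). Setting ∂π_T/∂q_T = 0: 396 - 8q_T - 4(q_L + q_M) = 0.
Larkspur's first-order condition: 355 - 8q_L - 4(q_T + q_M) = 0.
Meridian's profit: π_M = (466 - 4Q)q_M - (5q_M). Setting ∂π_M/∂q_M = 0: 461 - 8q_M - 4(q_T + q_L) = 0.
Adding the 3 conditions: 1212 − 8Q − 8Q = 0, i.e. Q = 303/4.
Back-substituting: q_T = (396 − 303)/4 = 93/4, q_L = (355 − 303)/4 = 13, q_M = (461 − 303)/4 = 79/2.
Total output Q = 303/4, so price P = 466 - 4·(303/4) = 163.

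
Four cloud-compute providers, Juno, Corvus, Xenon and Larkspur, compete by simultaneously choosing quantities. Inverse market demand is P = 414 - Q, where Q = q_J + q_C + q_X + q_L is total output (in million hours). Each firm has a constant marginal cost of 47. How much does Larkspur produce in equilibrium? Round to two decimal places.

73.40

Each firm earns π_i = (414 - Q)q_i - 47q_i.
Setting ∂π_i/∂q_i = 0 with rivals' quantities fixed: 367 - 2q_i - Σ_{j≠i} q_j = 0.
With identical firms every q_j equals q_i, so Σ_{j≠i} q_j = 3q_i and 367 = 5q_i, giving q_i = 367/5.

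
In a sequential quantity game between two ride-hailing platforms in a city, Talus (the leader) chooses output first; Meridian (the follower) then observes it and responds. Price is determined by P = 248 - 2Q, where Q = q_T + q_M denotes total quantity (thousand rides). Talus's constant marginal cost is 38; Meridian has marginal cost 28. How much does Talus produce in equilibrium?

The follower Meridian best-responds to any q_T: π_M = (248 - 2Q)q_M - 28q_M.
Setting the follower's marginal profit to zero, 220 - 2q_T - 4q_M = 0, i.e. q_M = (220 - 2q_T)/4.
The leader anticipates this reaction. Substituting into P = 248 - 2Q gives P = 138 - q_T, so π_T = (138 - q_T)q_T - 38q_T.
Maximising: ∂π_T/∂q_T = 100 - 2q_T = 0, giving q_T = 50.
Then q_M = (220 - 2·50)/4 = 30.

50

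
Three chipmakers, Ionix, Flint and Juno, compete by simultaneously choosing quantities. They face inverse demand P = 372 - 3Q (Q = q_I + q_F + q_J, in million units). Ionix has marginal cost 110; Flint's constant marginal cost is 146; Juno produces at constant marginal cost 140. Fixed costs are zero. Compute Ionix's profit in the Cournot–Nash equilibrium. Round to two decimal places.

2241.33

Ionix's profit: π_I = (372 - 3Q)q_I - (110q_I). Setting ∂π_I/∂q_I = 0: 262 - 6q_I - 3(q_F + q_J) = 0.
Flint's profit: π_F = (372 - 3Q)q_F - (146q_F). Setting ∂π_F/∂q_F = 0: 226 - 6q_F - 3(q_I + q_J) = 0.
Juno's first-order condition: 232 - 6q_J - 3(q_I + q_F) = 0.
Summing all 3 equations gives 720 − 12Q = 0, hence Q = 60.
Back-substituting: q_I = (262 − 180)/3 = 82/3, q_F = (226 − 180)/3 = 46/3, q_J = (232 − 180)/3 = 52/3.
Price P = 372 - 3·60 = 192.
Ionix's profit: (192 - 110)·(82/3) = 2241.3333.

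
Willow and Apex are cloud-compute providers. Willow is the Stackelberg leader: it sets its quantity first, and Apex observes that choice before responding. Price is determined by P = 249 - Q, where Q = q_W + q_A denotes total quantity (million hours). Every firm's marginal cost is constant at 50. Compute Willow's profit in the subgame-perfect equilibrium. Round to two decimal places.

The follower Apex best-responds to any q_W: π_A = (249 - Q)q_A - 50q_A.
Setting the follower's marginal profit to zero, 199 - q_W - 2q_A = 0, i.e. q_A = (199 - q_W)/2.
Willow substitutes q_A(q_W) into its own profit: π_W = q_W(249 - q_W - (199 - q_W)/2) - 50q_W = (299/2 - (1/2)q_W)q_W - 50q_W.
Maximising: ∂π_W/∂q_W = 199/2 - q_W = 0, giving q_W = 199/2.
Then q_A = (199 - 199/2)/2 = 199/4.
Price P = 249 - 597/4 = 399/4.
Willow's profit: (399/4 - 50)·(199/2) = 4950.1250.

4950.13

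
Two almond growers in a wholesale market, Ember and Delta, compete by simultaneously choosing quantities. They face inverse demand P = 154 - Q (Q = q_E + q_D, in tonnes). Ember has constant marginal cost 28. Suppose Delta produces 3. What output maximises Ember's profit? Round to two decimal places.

61.50

With the rival's output fixed at 3, Ember's profit is π_E = (154 - 3 - q_E)q_E - (28q_E) = (151 - q_E)q_E - (28q_E).
∂π_E/∂q_E = 123 - 2q_E = 0, so q_E = 123/2.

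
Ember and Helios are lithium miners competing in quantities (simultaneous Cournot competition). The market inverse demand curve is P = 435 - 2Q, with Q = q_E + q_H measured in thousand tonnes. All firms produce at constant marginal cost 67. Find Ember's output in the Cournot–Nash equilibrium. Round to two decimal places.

61.33

A representative firm's profit is π_i = q_i(435 - 2Q) - 67q_i.
First-order condition (treating rivals' output as given): 368 - 4q_i - 2q_j = 0.
With identical firms every q_j equals q_i, so q_j = q_i and 368 = 6q_i, giving q_i = 184/3.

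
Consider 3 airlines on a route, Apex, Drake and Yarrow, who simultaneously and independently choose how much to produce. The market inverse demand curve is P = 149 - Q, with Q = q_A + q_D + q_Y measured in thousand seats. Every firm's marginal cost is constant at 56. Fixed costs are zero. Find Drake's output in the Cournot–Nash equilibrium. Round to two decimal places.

23.25

Each firm earns π_i = (149 - Q)q_i - 56q_i.
First-order condition (treating rivals' output as given): 93 - 2q_i - Σ_{j≠i} q_j = 0.
By symmetry each firm produces the same amount; substituting Σ_{j≠i} q_j = 2q_i yields q_i = 93/4.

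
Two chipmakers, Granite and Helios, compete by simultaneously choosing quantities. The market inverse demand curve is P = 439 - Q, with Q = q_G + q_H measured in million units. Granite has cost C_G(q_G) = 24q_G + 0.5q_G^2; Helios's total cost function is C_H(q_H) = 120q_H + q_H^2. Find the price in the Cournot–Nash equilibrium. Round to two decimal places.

Granite's profit: π_G = (439 - Q)q_G - (24q_G + (1/2)q_G²). Setting ∂π_G/∂q_G = 0: 415 - 3q_G - (q_H) = 0.
Helios's profit: π_H = (439 - Q)q_H - (120q_H + q_H²). Setting ∂π_H/∂q_H = 0: 319 - 4q_H - (q_G) = 0.
So q_G = (415 - q_H)/3 and q_H = (319 - q_G)/4.
Substituting one into the other gives q_G = 1341/11 and q_H = 542/11.
Total output Q = 1883/11, so price P = 439 - 1883/11 = 267.8182.

267.82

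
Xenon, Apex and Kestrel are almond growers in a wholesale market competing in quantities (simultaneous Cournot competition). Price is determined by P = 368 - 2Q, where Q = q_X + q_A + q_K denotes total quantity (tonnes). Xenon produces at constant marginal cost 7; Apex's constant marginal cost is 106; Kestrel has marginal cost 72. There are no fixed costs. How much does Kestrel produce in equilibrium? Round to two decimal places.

Xenon's profit: π_X = (368 - 2Q)q_X - (7q_X). Setting ∂π_X/∂q_X = 0: 361 - 4q_X - 2(q_A + q_K) = 0.
Apex's first-order condition: 262 - 4q_A - 2(q_X + q_K) = 0.
Kestrel's first-order condition: 296 - 4q_K - 2(q_X + q_A) = 0.
Adding the 3 first-order conditions: 919 − 8Q = 0, so Q = 919/8.
Back-substituting: q_X = (361 − 919/4)/2 = 525/8, q_A = (262 − 919/4)/2 = 129/8, q_K = (296 − 919/4)/2 = 265/8.

33.13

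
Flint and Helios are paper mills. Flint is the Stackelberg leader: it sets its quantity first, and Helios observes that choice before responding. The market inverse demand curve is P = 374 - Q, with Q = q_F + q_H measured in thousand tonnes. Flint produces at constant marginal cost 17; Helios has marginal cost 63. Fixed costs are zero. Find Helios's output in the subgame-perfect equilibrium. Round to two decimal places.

54.75

The follower Helios best-responds to any q_F: π_H = (374 - Q)q_H - 63q_H.
Follower FOC: 311 - q_F - 2q_H = 0, so q_H(q_F) = (311 - q_F)/2.
The leader anticipates this reaction. Substituting into P = 374 - Q gives P = 437/2 - (1/2)q_F, so π_F = (437/2 - (1/2)q_F)q_F - 17q_F.
Maximising: ∂π_F/∂q_F = 403/2 - q_F = 0, giving q_F = 403/2.
Then q_H = (311 - 403/2)/2 = 219/4.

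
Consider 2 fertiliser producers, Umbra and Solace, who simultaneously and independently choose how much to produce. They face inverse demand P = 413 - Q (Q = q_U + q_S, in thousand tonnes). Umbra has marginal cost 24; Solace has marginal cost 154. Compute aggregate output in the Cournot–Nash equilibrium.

Umbra's profit: π_U = (413 - Q)q_U - (24q_U). Setting ∂π_U/∂q_U = 0: 389 - 2q_U - (q_S) = 0.
Solace's profit: π_S = (413 - Q)q_S - (154q_S). Setting ∂π_S/∂q_S = 0: 259 - 2q_S - (q_U) = 0.
Best responses: q_U = (389 - q_S)/2, q_S = (259 - q_U)/2.
Substituting one into the other gives q_U = 173 and q_S = 43.
Total output Q = 173 + 43 = 216.

216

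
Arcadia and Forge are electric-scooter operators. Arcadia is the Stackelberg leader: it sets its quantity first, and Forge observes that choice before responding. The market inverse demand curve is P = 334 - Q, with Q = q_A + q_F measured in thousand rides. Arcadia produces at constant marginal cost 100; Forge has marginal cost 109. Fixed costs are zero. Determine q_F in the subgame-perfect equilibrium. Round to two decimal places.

Solve by backward induction. Given q_A, the follower Forge maximises π_F = (334 - q_A - q_F)q_F - 109q_F.
∂π_F/∂q_F = 225 - q_A - 2q_F = 0 gives the reaction function q_F = (225 - q_A)/2.
Arcadia substitutes q_F(q_A) into its own profit: π_A = q_A(334 - q_A - (225 - q_A)/2) - 100q_A = (443/2 - (1/2)q_A)q_A - 100q_A.
Leader FOC: 243/2 - q_A = 0, so q_A = 243/2.
Then q_F = (225 - 243/2)/2 = 207/4.

51.75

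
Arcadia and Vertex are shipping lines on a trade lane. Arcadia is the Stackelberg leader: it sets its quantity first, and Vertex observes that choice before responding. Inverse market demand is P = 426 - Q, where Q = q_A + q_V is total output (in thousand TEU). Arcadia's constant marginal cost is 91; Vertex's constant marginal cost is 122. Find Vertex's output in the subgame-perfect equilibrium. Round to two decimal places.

The follower Vertex best-responds to any q_A: π_V = (426 - Q)q_V - 122q_V.
Follower FOC: 304 - q_A - 2q_V = 0, so q_V(q_A) = (304 - q_A)/2.
The leader anticipates this reaction. Substituting into P = 426 - Q gives P = 274 - (1/2)q_A, so π_A = (274 - (1/2)q_A)q_A - 91q_A.
The leader's first-order condition 183 - q_A = 0 yields q_A = 183.
Then q_V = (304 - 183)/2 = 121/2.

60.50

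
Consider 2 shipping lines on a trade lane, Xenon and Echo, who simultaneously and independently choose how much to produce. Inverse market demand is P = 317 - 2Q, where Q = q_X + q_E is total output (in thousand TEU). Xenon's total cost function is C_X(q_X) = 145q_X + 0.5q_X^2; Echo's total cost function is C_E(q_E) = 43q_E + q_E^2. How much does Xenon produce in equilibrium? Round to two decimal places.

Xenon's profit: π_X = (317 - 2Q)q_X - (145q_X + (1/2)q_X²). Setting ∂π_X/∂q_X = 0: 172 - 5q_X - 2(q_E) = 0.
Echo's profit: π_E = (317 - 2Q)q_E - (43q_E + q_E²). Setting ∂π_E/∂q_E = 0: 274 - 6q_E - 2(q_X) = 0.
Best responses: q_X = (172 - 2q_E)/5, q_E = (274 - 2q_X)/6.
Solving the pair: q_X = 242/13, q_E = 513/13.

18.62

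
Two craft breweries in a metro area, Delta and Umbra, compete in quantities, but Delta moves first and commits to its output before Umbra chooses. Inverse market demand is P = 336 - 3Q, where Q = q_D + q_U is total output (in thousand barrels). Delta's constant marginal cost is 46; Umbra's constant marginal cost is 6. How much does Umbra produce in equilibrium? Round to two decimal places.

34.17

Solve by backward induction. Given q_D, the follower Umbra maximises π_U = (336 - 3q_D - 3q_U)q_U - 6q_U.
Follower FOC: 330 - 3q_D - 6q_U = 0, so q_U(q_D) = (330 - 3q_D)/6.
The leader anticipates this reaction. Substituting into P = 336 - 3Q gives P = 171 - (3/2)q_D, so π_D = (171 - (3/2)q_D)q_D - 46q_D.
The leader's first-order condition 125 - 3q_D = 0 yields q_D = 125/3.
Then q_U = (330 - 3·(125/3))/6 = 205/6.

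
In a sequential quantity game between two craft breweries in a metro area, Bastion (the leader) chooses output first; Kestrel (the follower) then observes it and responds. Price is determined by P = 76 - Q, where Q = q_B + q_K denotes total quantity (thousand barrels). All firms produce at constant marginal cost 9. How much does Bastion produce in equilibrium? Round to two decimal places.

33.50

The follower Kestrel best-responds to any q_B: π_K = (76 - Q)q_K - 9q_K.
∂π_K/∂q_K = 67 - q_B - 2q_K = 0 gives the reaction function q_K = (67 - q_B)/2.
The leader anticipates this reaction. Substituting into P = 76 - Q gives P = 85/2 - (1/2)q_B, so π_B = (85/2 - (1/2)q_B)q_B - 9q_B.
Maximising: ∂π_B/∂q_B = 67/2 - q_B = 0, giving q_B = 67/2.
Then q_K = (67 - 67/2)/2 = 67/4.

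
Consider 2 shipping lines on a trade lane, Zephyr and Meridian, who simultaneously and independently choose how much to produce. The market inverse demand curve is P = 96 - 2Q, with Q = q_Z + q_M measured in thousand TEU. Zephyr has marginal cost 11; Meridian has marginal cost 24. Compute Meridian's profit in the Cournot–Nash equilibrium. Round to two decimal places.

193.39

Zephyr's profit: π_Z = (96 - 2Q)q_Z - (11q_Z). Setting ∂π_Z/∂q_Z = 0: 85 - 4q_Z - 2(q_M) = 0.
Meridian's first-order condition: 72 - 4q_M - 2(q_Z) = 0.
Best responses: q_Z = (85 - 2q_M)/4, q_M = (72 - 2q_Z)/4.
Solving the pair: q_Z = 49/3, q_M = 59/6.
Price P = 96 - 2·(157/6) = 131/3.
Meridian's profit: (131/3 - 24)·(59/6) = 193.3889.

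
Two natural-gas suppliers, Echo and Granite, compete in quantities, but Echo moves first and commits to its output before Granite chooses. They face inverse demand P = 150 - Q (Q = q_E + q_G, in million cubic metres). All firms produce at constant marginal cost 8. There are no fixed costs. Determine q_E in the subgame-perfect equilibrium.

Solve by backward induction. Given q_E, the follower Granite maximises π_G = (150 - q_E - q_G)q_G - 8q_G.
∂π_G/∂q_G = 142 - q_E - 2q_G = 0 gives the reaction function q_G = (142 - q_E)/2.
Echo substitutes q_G(q_E) into its own profit: π_E = q_E(150 - q_E - (142 - q_E)/2) - 8q_E = (79 - (1/2)q_E)q_E - 8q_E.
The leader's first-order condition 71 - q_E = 0 yields q_E = 71.
Then q_G = (142 - 71)/2 = 71/2.

71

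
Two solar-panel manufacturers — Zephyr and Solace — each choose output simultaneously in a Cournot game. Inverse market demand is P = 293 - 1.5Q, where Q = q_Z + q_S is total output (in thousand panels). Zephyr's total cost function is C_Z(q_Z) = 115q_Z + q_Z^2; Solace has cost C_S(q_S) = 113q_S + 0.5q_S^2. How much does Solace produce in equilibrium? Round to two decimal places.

Zephyr's profit: π_Z = (293 - 1.5Q)q_Z - (115q_Z + q_Z²). Setting ∂π_Z/∂q_Z = 0: 178 - 5q_Z - (3/2)(q_S) = 0.
Solace's first-order condition: 180 - 4q_S - (3/2)(q_Z) = 0.
So q_Z = (178 - (3/2)q_S)/5 and q_S = (180 - (3/2)q_Z)/4.
Solving the pair: q_Z = 1768/71, q_S = 35.6620.

35.66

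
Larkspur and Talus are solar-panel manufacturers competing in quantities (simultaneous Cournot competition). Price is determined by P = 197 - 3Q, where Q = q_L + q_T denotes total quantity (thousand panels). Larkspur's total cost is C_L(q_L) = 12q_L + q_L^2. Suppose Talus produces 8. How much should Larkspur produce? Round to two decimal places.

With the rival's output fixed at 8, Larkspur's profit is π_L = (197 - 3·8 - 3q_L)q_L - (12q_L + q_L²) = (173 - 3q_L)q_L - (12q_L + q_L²).
∂π_L/∂q_L = 161 - 8q_L = 0, so q_L = 161/8.

20.13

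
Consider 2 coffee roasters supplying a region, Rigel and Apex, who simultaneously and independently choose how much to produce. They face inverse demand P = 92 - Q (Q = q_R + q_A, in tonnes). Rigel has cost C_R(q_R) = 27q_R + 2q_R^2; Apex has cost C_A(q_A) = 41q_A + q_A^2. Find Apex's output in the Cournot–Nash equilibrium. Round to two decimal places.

10.48

Rigel's profit: π_R = (92 - Q)q_R - (27q_R + 2q_R²). Setting ∂π_R/∂q_R = 0: 65 - 6q_R - (q_A) = 0.
Apex's profit: π_A = (92 - Q)q_A - (41q_A + q_A²). Setting ∂π_A/∂q_A = 0: 51 - 4q_A - (q_R) = 0.
Best responses: q_R = (65 - q_A)/6, q_A = (51 - q_R)/4.
Solving the pair: q_R = 209/23, q_A = 241/23.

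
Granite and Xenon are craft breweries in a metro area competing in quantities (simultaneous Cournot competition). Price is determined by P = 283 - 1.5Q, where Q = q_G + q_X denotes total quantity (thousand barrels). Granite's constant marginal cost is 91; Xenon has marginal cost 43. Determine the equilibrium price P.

Granite's profit: π_G = (283 - 1.5Q)q_G - (91q_G). Setting ∂π_G/∂q_G = 0: 192 - 3q_G - (3/2)(q_X) = 0.
Xenon's profit: π_X = (283 - 1.5Q)q_X - (43q_X). Setting ∂π_X/∂q_X = 0: 240 - 3q_X - (3/2)(q_G) = 0.
Best responses: q_G = (192 - (3/2)q_X)/3, q_X = (240 - (3/2)q_G)/3.
Solving the pair: q_G = 32, q_X = 64.
Total output Q = 96, so price P = 283 - (3/2)·96 = 139.

139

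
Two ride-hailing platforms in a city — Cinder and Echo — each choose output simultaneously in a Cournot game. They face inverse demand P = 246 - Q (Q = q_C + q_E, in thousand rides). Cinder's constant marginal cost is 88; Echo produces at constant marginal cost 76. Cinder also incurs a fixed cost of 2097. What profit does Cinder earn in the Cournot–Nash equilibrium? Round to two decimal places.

Cinder's profit: π_C = (246 - Q)q_C - (88q_C). Setting ∂π_C/∂q_C = 0: 158 - 2q_C - (q_E) = 0.
Echo's first-order condition: 170 - 2q_E - (q_C) = 0.
Rearranging gives the reaction functions q_C = (158 - q_E)/2 and q_E = (170 - q_C)/2.
Solving the pair: q_C = 146/3, q_E = 182/3.
Price P = 246 - 328/3 = 410/3.
Cinder's profit: (410/3 - 88)·(146/3) - 2097 = 271.4444.

271.44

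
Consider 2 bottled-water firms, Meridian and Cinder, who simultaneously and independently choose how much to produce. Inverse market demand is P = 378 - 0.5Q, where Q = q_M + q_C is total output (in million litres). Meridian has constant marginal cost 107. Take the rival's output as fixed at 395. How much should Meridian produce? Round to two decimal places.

With the rival's output fixed at 395, Meridian's profit is π_M = (378 - (1/2)·395 - (1/2)q_M)q_M - (107q_M) = (361/2 - (1/2)q_M)q_M - (107q_M).
∂π_M/∂q_M = 147/2 - q_M = 0, so q_M = 147/2.

73.50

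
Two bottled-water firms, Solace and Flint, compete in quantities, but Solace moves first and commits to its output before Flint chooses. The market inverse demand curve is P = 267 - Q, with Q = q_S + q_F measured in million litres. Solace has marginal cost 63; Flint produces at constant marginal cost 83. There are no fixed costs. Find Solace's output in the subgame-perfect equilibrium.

112

The follower Flint best-responds to any q_S: π_F = (267 - Q)q_F - 83q_F.
Follower FOC: 184 - q_S - 2q_F = 0, so q_F(q_S) = (184 - q_S)/2.
Solace substitutes q_F(q_S) into its own profit: π_S = q_S(267 - q_S - (184 - q_S)/2) - 63q_S = (175 - (1/2)q_S)q_S - 63q_S.
Maximising: ∂π_S/∂q_S = 112 - q_S = 0, giving q_S = 112.
Then q_F = (184 - 112)/2 = 36.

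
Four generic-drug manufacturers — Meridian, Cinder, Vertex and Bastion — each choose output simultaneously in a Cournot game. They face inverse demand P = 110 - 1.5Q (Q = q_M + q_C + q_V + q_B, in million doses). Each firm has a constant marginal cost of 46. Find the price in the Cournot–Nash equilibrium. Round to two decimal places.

A representative firm's profit is π_i = q_i(110 - 1.5Q) - 46q_i.
First-order condition (treating rivals' output as given): 64 - 3q_i - (3/2)·Σ_{j≠i} q_j = 0.
By symmetry each firm produces the same amount; substituting Σ_{j≠i} q_j = 3q_i yields q_i = 64/(15/2) = 128/15.
Total output Q = 512/15, so price P = 110 - (3/2)·(512/15) = 294/5.

58.80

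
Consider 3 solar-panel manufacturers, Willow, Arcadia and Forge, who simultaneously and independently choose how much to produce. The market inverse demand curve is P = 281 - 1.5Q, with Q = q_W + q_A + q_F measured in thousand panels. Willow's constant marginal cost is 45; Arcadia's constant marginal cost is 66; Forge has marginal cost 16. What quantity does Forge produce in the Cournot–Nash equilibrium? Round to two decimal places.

57.33

Willow's profit: π_W = (281 - 1.5Q)q_W - (45q_W). Setting ∂π_W/∂q_W = 0: 236 - 3q_W - (3/2)(q_A + q_F) = 0.
Arcadia's first-order condition: 215 - 3q_A - (3/2)(q_W + q_F) = 0.
Forge's first-order condition: 265 - 3q_F - (3/2)(q_W + q_A) = 0.
Adding the 3 first-order conditions: 716 − 6Q = 0, so Q = 358/3.
Back-substituting: q_W = (236 − 179)/(3/2) = 38, q_A = (215 − 179)/(3/2) = 24, q_F = (265 − 179)/(3/2) = 172/3.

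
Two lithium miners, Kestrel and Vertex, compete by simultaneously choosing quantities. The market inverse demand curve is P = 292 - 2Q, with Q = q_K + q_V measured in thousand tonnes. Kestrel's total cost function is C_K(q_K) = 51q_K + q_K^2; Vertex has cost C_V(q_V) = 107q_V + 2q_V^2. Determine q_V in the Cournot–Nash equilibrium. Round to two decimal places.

Kestrel's profit: π_K = (292 - 2Q)q_K - (51q_K + q_K²). Setting ∂π_K/∂q_K = 0: 241 - 6q_K - 2(q_V) = 0.
Vertex's profit: π_V = (292 - 2Q)q_V - (107q_V + 2q_V²). Setting ∂π_V/∂q_V = 0: 185 - 8q_V - 2(q_K) = 0.
So q_K = (241 - 2q_V)/6 and q_V = (185 - 2q_K)/8.
Substituting one into the other gives q_K = 779/22 and q_V = 157/11.

14.27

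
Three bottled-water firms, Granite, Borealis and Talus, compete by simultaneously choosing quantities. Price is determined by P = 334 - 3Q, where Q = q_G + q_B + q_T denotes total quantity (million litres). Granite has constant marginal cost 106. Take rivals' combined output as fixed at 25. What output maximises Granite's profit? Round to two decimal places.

With rivals' combined output fixed at 25, Granite's profit is π_G = (334 - 3·25 - 3q_G)q_G - (106q_G) = (259 - 3q_G)q_G - (106q_G).
∂π_G/∂q_G = 153 - 6q_G = 0, so q_G = 51/2.

25.50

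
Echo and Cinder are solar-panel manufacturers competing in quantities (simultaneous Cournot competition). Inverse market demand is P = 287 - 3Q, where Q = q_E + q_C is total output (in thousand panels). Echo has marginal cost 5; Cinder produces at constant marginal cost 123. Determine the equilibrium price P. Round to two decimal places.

Echo's profit: π_E = (287 - 3Q)q_E - (5q_E). Setting ∂π_E/∂q_E = 0: 282 - 6q_E - 3(q_C) = 0.
Cinder's profit: π_C = (287 - 3Q)q_C - (123q_C). Setting ∂π_C/∂q_C = 0: 164 - 6q_C - 3(q_E) = 0.
So q_E = (282 - 3q_C)/6 and q_C = (164 - 3q_E)/6.
Substituting one into the other gives q_E = 400/9 and q_C = 46/9.
Total output Q = 446/9, so price P = 287 - 3·(446/9) = 415/3.

138.33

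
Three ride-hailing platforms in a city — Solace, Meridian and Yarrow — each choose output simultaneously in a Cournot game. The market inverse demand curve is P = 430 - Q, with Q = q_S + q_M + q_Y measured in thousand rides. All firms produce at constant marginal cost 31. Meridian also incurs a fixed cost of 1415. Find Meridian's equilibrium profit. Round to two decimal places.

8535.06

A representative firm's profit is π_i = q_i(430 - Q) - 31q_i.
Setting ∂π_i/∂q_i = 0 with rivals' quantities fixed: 399 - 2q_i - Σ_{j≠i} q_j = 0.
With identical firms every q_j equals q_i, so Σ_{j≠i} q_j = 2q_i and 399 = 4q_i, giving q_i = 399/4.
Price P = 430 - 1197/4 = 523/4.
Meridian's profit: (523/4 - 31)·(399/4) - 1415 = 8535.0625.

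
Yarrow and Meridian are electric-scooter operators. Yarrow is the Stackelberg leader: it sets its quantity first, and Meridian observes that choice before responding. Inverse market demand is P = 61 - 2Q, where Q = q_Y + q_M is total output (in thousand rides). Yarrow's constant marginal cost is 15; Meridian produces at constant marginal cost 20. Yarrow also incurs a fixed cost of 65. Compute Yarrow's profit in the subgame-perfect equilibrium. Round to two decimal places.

97.56

The follower Meridian best-responds to any q_Y: π_M = (61 - 2Q)q_M - 20q_M.
∂π_M/∂q_M = 41 - 2q_Y - 4q_M = 0 gives the reaction function q_M = (41 - 2q_Y)/4.
The leader anticipates this reaction. Substituting into P = 61 - 2Q gives P = 81/2 - q_Y, so π_Y = (81/2 - q_Y)q_Y - 15q_Y.
Leader FOC: 51/2 - 2q_Y = 0, so q_Y = 51/4.
Then q_M = (41 - 2·(51/4))/4 = 31/8.
Price P = 61 - 2·(133/8) = 111/4.
Yarrow's profit: (111/4 - 15)·(51/4) - 65 = 1561/16.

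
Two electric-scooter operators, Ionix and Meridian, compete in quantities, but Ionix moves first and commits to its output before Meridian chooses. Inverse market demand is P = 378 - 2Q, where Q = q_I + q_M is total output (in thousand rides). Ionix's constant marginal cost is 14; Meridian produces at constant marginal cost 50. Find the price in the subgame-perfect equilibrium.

Solve by backward induction. Given q_I, the follower Meridian maximises π_M = (378 - 2q_I - 2q_M)q_M - 50q_M.
Setting the follower's marginal profit to zero, 328 - 2q_I - 4q_M = 0, i.e. q_M = (328 - 2q_I)/4.
The leader anticipates this reaction. Substituting into P = 378 - 2Q gives P = 214 - q_I, so π_I = (214 - q_I)q_I - 14q_I.
Leader FOC: 200 - 2q_I = 0, so q_I = 100.
Then q_M = (328 - 2·100)/4 = 32.
Total output Q = 132, so price P = 378 - 2·132 = 114.

114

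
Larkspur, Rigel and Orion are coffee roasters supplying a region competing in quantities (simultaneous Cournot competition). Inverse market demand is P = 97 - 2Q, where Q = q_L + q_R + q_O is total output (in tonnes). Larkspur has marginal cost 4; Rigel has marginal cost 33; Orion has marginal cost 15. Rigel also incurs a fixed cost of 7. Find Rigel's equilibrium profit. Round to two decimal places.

2.03

Larkspur's profit: π_L = (97 - 2Q)q_L - (4q_L). Setting ∂π_L/∂q_L = 0: 93 - 4q_L - 2(q_R + q_O) = 0.
Rigel's first-order condition: 64 - 4q_R - 2(q_L + q_O) = 0.
Orion's first-order condition: 82 - 4q_O - 2(q_L + q_R) = 0.
Summing all 3 equations gives 239 − 8Q = 0, hence Q = 239/8.
Back-substituting: q_L = (93 − 239/4)/2 = 133/8, q_R = (64 − 239/4)/2 = 17/8, q_O = (82 − 239/4)/2 = 89/8.
Price P = 97 - 2·(239/8) = 149/4.
Rigel's profit: (149/4 - 33)·(17/8) - 7 = 65/32.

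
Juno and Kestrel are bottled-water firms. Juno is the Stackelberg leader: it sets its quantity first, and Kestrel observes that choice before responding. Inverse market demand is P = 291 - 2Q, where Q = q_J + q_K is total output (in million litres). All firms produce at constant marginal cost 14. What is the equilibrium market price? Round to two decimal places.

The follower Kestrel best-responds to any q_J: π_K = (291 - 2Q)q_K - 14q_K.
∂π_K/∂q_K = 277 - 2q_J - 4q_K = 0 gives the reaction function q_K = (277 - 2q_J)/4.
Juno substitutes q_K(q_J) into its own profit: π_J = q_J(291 - 2q_J - (277 - 2q_J)/2) - 14q_J = (305/2 - q_J)q_J - 14q_J.
Maximising: ∂π_J/∂q_J = 277/2 - 2q_J = 0, giving q_J = 277/4.
Then q_K = (277 - 2·(277/4))/4 = 277/8.
Total output Q = 831/8, so price P = 291 - 2·(831/8) = 333/4.

83.25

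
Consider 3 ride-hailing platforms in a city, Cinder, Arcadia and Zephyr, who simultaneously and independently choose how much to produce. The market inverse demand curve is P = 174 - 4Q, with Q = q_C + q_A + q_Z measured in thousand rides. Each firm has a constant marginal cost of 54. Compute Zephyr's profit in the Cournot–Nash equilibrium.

225

Each firm earns π_i = (174 - 4Q)q_i - 54q_i.
First-order condition (treating rivals' output as given): 120 - 8q_i - 4·Σ_{j≠i} q_j = 0.
By symmetry each firm produces the same amount; substituting Σ_{j≠i} q_j = 2q_i yields q_i = 120/16 = 15/2.
Price P = 174 - 4·(45/2) = 84.
Zephyr's profit: (84 - 54)·(15/2) = 225.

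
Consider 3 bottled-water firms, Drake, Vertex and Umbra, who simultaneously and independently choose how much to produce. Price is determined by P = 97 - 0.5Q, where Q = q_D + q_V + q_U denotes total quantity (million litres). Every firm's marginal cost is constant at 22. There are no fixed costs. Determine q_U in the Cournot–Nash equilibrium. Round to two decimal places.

Each firm earns π_i = (97 - 0.5Q)q_i - 22q_i.
First-order condition (treating rivals' output as given): 75 - q_i - (1/2)·Σ_{j≠i} q_j = 0.
With identical firms every q_j equals q_i, so Σ_{j≠i} q_j = 2q_i and 75 = 2q_i, giving q_i = 75/2.

37.50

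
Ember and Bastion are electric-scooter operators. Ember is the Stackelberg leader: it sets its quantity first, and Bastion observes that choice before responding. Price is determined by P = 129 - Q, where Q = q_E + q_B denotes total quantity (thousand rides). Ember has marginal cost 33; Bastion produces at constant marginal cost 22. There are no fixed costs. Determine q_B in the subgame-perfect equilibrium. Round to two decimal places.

32.25

The follower Bastion best-responds to any q_E: π_B = (129 - Q)q_B - 22q_B.
∂π_B/∂q_B = 107 - q_E - 2q_B = 0 gives the reaction function q_B = (107 - q_E)/2.
The leader anticipates this reaction. Substituting into P = 129 - Q gives P = 151/2 - (1/2)q_E, so π_E = (151/2 - (1/2)q_E)q_E - 33q_E.
Maximising: ∂π_E/∂q_E = 85/2 - q_E = 0, giving q_E = 85/2.
Then q_B = (107 - 85/2)/2 = 129/4.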